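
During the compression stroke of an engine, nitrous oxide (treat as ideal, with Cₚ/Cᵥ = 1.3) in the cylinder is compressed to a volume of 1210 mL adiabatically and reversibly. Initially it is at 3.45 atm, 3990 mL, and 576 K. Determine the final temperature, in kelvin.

Adiabatic: T₁V₁^(γ−1) = T₂V₂^(γ−1) ⇒ T₂ = T₁ (V₁/V₂)^(γ−1).
T₂ = 576 × (3990/1210)^(0.3) = 823.9 K.

T₂ ≈ 824 K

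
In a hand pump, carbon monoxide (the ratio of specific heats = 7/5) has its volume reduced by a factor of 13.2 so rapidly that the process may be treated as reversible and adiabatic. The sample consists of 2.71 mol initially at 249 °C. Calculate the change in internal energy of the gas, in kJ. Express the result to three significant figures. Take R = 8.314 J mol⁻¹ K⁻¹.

ΔU ≈ 53.1 kJ

Adiabatic: T₁V₁^(γ−1) = T₂V₂^(γ−1) ⇒ T₂ = T₁ (V₁/V₂)^(γ−1).
T₁ = 249 °C = 522.1 K.
T₂ = 522.1 × 13.2^(2/5) = 1466 K.
Q = 0, so ΔU = W_on_gas = nCᵥΔT with Cᵥ = R/(γ−1) = 20.79 J/(mol·K).
ΔU = 2.71 × 20.79 × (1466 − 522.1) = 53140 J.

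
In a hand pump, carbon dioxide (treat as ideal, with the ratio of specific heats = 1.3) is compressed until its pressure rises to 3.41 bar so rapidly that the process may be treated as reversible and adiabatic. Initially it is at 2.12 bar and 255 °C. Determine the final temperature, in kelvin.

Along an adiabat T P^((1−γ)/γ) is constant, so T₂ = T₁ (P₂/P₁)^((γ−1)/γ).
T₁ = 255 °C = 528.1 K.
T₂ = 528.1 × (3.41/2.12)^(0.231) = 589.4 K.

T₂ ≈ 589 K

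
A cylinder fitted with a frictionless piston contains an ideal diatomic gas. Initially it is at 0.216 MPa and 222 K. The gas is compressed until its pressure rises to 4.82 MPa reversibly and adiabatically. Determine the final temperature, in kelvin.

Along an adiabat T P^((1−γ)/γ) is constant, so T₂ = T₁ (P₂/P₁)^((γ−1)/γ).
For a diatomic ideal gas γ = 7/5, so (γ−1)/γ = 2/7.
T₂ = 222 × (4.82/0.216)^(2/7) = 539.1 K.

T₂ ≈ 539 K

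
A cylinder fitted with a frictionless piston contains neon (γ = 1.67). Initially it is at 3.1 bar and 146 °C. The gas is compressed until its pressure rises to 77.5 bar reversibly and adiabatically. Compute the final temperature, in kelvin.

T₂ ≈ 1520 K

Along an adiabat T P^((1−γ)/γ) is constant, so T₂ = T₁ (P₂/P₁)^((γ−1)/γ).
T₁ = 146 °C = 419.1 K.
T₂ = 419.1 × (77.5/3.1)^(0.401) = 1525 K.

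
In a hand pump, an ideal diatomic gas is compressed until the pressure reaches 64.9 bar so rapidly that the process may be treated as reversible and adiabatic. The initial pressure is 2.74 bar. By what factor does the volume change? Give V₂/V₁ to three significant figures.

From PV^γ = const, V₂/V₁ = (P₁/P₂)^(1/γ).
For a diatomic ideal gas γ = 7/5.
V₂/V₁ = (2.74/64.9)^(5/7) = 0.1043.

V₂/V₁ ≈ 0.104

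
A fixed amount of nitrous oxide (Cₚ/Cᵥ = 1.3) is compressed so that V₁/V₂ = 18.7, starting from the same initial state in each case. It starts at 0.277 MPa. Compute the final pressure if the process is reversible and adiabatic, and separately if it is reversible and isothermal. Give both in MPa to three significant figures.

Isothermal: P₂ = P₁(V₁/V₂) = 0.277×18.7 = 5.18 MPa.
Adiabatic: P₂ = P₁(V₁/V₂)^γ = 0.277×18.7^(1.3) = 12.47 MPa.

adiabatic: 12.5 MPa; isothermal: 5.18 MPa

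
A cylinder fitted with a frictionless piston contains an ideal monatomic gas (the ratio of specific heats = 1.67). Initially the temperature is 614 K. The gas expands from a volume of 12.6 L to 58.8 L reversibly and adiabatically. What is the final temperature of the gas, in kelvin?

For a reversible adiabat TV^(γ−1) is constant, so T₂ = T₁ (V₁/V₂)^(γ−1).
T₂ = 614 × (12.6/58.8)^(0.67) = 218.7 K.

T₂ ≈ 219 K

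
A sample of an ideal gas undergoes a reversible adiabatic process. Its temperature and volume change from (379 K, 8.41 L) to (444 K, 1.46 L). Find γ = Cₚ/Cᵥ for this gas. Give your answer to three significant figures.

TV^(γ−1) = const ⇒ γ − 1 = ln(T₂/T₁) / ln(V₁/V₂).
γ = 1 + ln(444/379) / ln(8.41/1.46) = 1.09.

γ ≈ 1.09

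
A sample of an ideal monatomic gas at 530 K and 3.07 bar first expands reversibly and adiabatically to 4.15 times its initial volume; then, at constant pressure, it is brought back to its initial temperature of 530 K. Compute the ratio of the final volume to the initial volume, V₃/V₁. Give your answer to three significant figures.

For a monatomic ideal gas γ = 5/3.
Adiabatic step: V₂/V₁ = 4.15; T₂ = T₁·(1/4.15)^(2/3) = 205.2 K.
Isobaric step: V₃/V₂ = T₃/T₂ = 530/205.2.
V₃/V₁ = (V₂/V₁)(V₃/V₂) = 4.15 × (530/205.2) = 10.72.

V₃/V₁ ≈ 10.7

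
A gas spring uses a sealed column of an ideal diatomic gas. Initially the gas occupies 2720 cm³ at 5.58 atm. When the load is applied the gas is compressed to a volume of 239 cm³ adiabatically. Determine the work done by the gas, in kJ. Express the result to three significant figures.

W ≈ -6.33 kJ

γ = 7/5 for a diatomic ideal gas.
P₂ = P₁(V₁/V₂)^γ = 5.58×(2720/239)^(7/5) = 168 atm.
For a reversible adiabat, W_by_gas = (P₁V₁ − P₂V₂)/(γ−1).
W_by = (565400×0.00272 − 1.702×10^7×0.000239) / (2/5) = -6325 J.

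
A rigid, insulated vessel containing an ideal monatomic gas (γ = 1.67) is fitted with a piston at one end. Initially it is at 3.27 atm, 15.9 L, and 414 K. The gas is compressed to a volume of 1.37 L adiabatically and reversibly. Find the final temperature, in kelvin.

T₂ ≈ 2140 K

Adiabatic: T₁V₁^(γ−1) = T₂V₂^(γ−1) ⇒ T₂ = T₁ (V₁/V₂)^(γ−1).
T₂ = 414 × (15.9/1.37)^(0.67) = 2140 K.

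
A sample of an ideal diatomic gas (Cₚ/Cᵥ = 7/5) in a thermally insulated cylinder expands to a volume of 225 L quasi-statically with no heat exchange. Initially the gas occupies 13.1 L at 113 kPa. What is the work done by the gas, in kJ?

P₂ = P₁(V₁/V₂)^γ = 113×(13.1/225)^(7/5) = 2.11 kPa.
For a reversible adiabat, W_by_gas = (P₁V₁ − P₂V₂)/(γ−1).
W_by = (113000×0.0131 − 2110×0.225) / (2/5) = 2514 J.

W ≈ 2.51 kJ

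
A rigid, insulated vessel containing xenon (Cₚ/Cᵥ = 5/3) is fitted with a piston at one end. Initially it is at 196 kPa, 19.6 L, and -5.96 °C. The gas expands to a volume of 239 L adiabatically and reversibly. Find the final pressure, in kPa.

P₂ ≈ 3.03 kPa

Since PV^γ is constant along a reversible adiabat, P₂ = P₁ (V₁/V₂)^γ.
P₂ = 196 × (19.6/239)^(5/3) = 3.034 kPa.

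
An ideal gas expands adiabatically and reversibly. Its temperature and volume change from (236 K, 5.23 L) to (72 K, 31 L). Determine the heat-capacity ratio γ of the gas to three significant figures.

γ ≈ 1.67

TV^(γ−1) = const ⇒ γ − 1 = ln(T₂/T₁) / ln(V₁/V₂).
γ = 1 + ln(72/236) / ln(5.23/31) = 1.667.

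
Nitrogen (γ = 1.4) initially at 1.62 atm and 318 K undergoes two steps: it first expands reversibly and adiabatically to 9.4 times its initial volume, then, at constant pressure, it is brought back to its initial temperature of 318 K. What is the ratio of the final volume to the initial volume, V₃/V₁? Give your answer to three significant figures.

V₃/V₁ ≈ 23.0

Adiabatic step: V₂/V₁ = 9.4; T₂ = T₁·(1/9.4)^(0.4) = 129.8 K.
Isobaric step: V₃/V₂ = T₃/T₂ = 318/129.8.
V₃/V₁ = (V₂/V₁)(V₃/V₂) = 9.4 × (318/129.8) = 23.03.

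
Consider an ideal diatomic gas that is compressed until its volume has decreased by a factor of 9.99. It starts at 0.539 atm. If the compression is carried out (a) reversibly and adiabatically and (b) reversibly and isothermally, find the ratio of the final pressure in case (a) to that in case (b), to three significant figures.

P_adiabatic / P_isothermal ≈ 2.51

For a diatomic ideal gas γ = 7/5.
Isothermal: P_b = P₁(V₁/V₂) = 0.539×9.99.
Adiabatic: P_a = P₁(V₁/V₂)^γ = 0.539×9.99^(7/5).
P_a/P_b = (V₁/V₂)^(γ−1) = 9.99^(2/5) = 2.511.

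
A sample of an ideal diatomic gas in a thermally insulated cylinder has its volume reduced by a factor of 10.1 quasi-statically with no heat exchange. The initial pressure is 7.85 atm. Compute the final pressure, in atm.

P₂ ≈ 200 atm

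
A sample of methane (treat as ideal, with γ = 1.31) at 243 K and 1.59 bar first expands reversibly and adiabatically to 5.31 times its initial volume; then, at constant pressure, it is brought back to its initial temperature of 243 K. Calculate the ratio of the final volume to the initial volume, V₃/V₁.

Adiabatic step: V₂/V₁ = 5.31; T₂ = T₁·(1/5.31)^(0.31) = 144.8 K.
Isobaric step: V₃/V₂ = T₃/T₂ = 243/144.8.
V₃/V₁ = (V₂/V₁)(V₃/V₂) = 5.31 × (243/144.8) = 8.91.

V₃/V₁ ≈ 8.91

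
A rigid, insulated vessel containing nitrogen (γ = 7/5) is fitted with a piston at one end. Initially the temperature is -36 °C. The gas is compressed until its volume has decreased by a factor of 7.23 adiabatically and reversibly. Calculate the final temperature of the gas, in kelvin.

For a reversible adiabat TV^(γ−1) is constant, so T₂ = T₁ (V₁/V₂)^(γ−1).
T₁ = -36 °C = 237.1 K.
T₂ = 237.1 × 7.23^(2/5) = 523.2 K.

T₂ ≈ 523 K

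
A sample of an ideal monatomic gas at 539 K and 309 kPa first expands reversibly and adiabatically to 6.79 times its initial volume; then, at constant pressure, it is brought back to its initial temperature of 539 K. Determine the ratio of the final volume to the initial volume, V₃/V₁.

V₃/V₁ ≈ 24.3

For a monatomic ideal gas γ = 5/3.
Adiabatic step: V₂/V₁ = 6.79; T₂ = T₁·(1/6.79)^(2/3) = 150.3 K.
Isobaric step: V₃/V₂ = T₃/T₂ = 539/150.3.
V₃/V₁ = (V₂/V₁)(V₃/V₂) = 6.79 × (539/150.3) = 24.35.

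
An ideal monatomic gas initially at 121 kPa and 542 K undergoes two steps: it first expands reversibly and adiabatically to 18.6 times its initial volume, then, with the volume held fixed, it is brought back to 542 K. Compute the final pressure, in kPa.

For a monatomic ideal gas γ = 5/3.
Adiabatic step (PV^γ = const): P₂ = 121×(1/18.6)^(5/3) = 0.9267 kPa; T₂ = 542×(1/18.6)^(2/3) = 77.21 K.
Isochoric: P₃ = P₂(T₃/T₂) = 0.9267 × (542/77.21) = 6.505 kPa.

P₃ ≈ 6.51 kPa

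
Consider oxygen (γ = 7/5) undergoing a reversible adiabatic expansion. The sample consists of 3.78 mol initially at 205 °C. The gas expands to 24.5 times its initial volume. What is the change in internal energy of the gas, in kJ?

ΔU ≈ -27.1 kJ

For a reversible adiabat TV^(γ−1) is constant, so T₂ = T₁ (V₁/V₂)^(γ−1).
T₁ = 205 °C = 478.1 K.
T₂ = 478.1 × (1/24.5)^(2/5) = 133 K.
Q = 0, so ΔU = W_on_gas = nCᵥΔT with Cᵥ = R/(γ−1) = 20.79 J/(mol·K).
ΔU = 3.78 × 20.79 × (133 − 478.1) = -27120 J.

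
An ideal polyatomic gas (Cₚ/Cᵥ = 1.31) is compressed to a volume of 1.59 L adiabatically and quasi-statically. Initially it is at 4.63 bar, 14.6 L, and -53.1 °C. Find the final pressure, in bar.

P₂ ≈ 84.5 bar

Since PV^γ is constant along a reversible adiabat, P₂ = P₁ (V₁/V₂)^γ.
P₂ = 4.63 × (14.6/1.59)^(1.31) = 84.54 bar.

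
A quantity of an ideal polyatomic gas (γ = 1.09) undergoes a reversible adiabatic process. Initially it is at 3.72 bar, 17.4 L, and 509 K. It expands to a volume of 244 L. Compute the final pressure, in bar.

Since PV^γ is constant along a reversible adiabat, P₂ = P₁ (V₁/V₂)^γ.
P₂ = 3.72 × (17.4/244)^(1.09) = 0.2092 bar.

P₂ ≈ 0.209 bar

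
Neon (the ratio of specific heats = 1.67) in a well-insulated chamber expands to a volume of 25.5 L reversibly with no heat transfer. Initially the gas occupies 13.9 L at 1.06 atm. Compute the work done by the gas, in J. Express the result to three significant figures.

W ≈ 744 J

P₂ = P₁(V₁/V₂)^γ = 1.06×(13.9/25.5)^(1.67) = 0.3848 atm.
For a reversible adiabat, W_by_gas = (P₁V₁ − P₂V₂)/(γ−1).
W_by = (107400×0.0139 − 38990×0.0255) / (0.67) = 744.4 J.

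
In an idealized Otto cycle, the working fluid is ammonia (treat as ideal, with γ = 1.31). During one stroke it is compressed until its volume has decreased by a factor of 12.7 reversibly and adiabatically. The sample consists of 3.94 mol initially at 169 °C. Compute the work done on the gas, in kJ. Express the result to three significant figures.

Adiabatic: T₁V₁^(γ−1) = T₂V₂^(γ−1) ⇒ T₂ = T₁ (V₁/V₂)^(γ−1).
T₁ = 169 °C = 442.1 K.
T₂ = 442.1 × 12.7^(0.31) = 972.2 K.
Q = 0, so ΔU = W_on_gas = nCᵥΔT with Cᵥ = R/(γ−1) = 26.82 J/(mol·K).
ΔU = 3.94 × 26.82 × (972.2 − 442.1) = 56010 J.

W ≈ 56.0 kJ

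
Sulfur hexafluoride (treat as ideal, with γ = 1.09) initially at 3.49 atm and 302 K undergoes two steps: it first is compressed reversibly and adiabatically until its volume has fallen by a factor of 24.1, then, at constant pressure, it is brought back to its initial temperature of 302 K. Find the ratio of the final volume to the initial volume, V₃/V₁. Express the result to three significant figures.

Adiabatic step: V₂/V₁ = 0.04149; T₂ = T₁·24.1^(0.09) = 402.2 K.
Isobaric step: V₃/V₂ = T₃/T₂ = 302/402.2.
V₃/V₁ = (V₂/V₁)(V₃/V₂) = 0.04149 × (302/402.2) = 0.03116.

V₃/V₁ ≈ 0.0312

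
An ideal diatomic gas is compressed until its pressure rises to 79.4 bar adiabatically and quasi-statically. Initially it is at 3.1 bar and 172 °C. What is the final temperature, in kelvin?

Adiabatic: T₂/T₁ = (P₂/P₁)^((γ−1)/γ).
For a diatomic ideal gas γ = 7/5, so (γ−1)/γ = 2/7.
T₁ = 172 °C = 445.1 K.
T₂ = 445.1 × (79.4/3.1)^(2/7) = 1124 K.

T₂ ≈ 1120 K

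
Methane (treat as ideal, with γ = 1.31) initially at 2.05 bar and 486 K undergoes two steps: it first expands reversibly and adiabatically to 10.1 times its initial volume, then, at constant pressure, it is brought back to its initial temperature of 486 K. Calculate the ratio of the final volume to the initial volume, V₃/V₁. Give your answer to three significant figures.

V₃/V₁ ≈ 20.7

Adiabatic step: V₂/V₁ = 10.1; T₂ = T₁·(1/10.1)^(0.31) = 237.3 K.
Isobaric step: V₃/V₂ = T₃/T₂ = 486/237.3.
V₃/V₁ = (V₂/V₁)(V₃/V₂) = 10.1 × (486/237.3) = 20.69.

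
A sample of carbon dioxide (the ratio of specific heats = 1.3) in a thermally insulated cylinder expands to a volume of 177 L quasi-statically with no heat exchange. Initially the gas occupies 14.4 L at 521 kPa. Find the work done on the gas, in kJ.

P₂ = P₁(V₁/V₂)^γ = 521×(14.4/177)^(1.3) = 19.97 kPa.
For a reversible adiabat, W_by_gas = (P₁V₁ − P₂V₂)/(γ−1).
W_by = (521000×0.0144 − 19970×0.177) / (0.3) = 13230 J.
W_on_gas = −W_by = -13230 J.

W ≈ -13.2 kJ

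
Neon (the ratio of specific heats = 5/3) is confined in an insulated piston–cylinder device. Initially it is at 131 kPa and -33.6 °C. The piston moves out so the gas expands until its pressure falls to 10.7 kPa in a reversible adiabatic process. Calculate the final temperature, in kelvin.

T₂ ≈ 88.0 K

Adiabatic: T₂/T₁ = (P₂/P₁)^((γ−1)/γ).
T₁ = -33.6 °C = 239.5 K.
T₂ = 239.5 × (10.7/131)^(2/5) = 87.95 K.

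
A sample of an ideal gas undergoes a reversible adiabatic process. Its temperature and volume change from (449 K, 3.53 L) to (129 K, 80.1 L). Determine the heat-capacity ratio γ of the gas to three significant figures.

γ ≈ 1.40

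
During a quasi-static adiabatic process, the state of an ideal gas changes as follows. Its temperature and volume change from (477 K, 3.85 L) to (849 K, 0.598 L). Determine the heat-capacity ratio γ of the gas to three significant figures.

γ ≈ 1.31

TV^(γ−1) = const ⇒ γ − 1 = ln(T₂/T₁) / ln(V₁/V₂).
γ = 1 + ln(849/477) / ln(3.85/0.598) = 1.31.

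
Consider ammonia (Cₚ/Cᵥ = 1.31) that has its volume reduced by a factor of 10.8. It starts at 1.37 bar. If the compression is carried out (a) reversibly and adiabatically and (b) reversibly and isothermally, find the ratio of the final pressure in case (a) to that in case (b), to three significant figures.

P_adiabatic / P_isothermal ≈ 2.09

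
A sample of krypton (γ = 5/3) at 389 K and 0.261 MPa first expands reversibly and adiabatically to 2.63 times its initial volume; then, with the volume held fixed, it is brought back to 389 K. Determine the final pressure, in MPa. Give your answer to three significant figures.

Adiabatic step (PV^γ = const): P₂ = 0.261×(1/2.63)^(5/3) = 0.05209 MPa; T₂ = 389×(1/2.63)^(2/3) = 204.2 K.
Isochoric: P₃ = P₂(T₃/T₂) = 0.05209 × (389/204.2) = 0.09924 MPa.

P₃ ≈ 0.0992 MPa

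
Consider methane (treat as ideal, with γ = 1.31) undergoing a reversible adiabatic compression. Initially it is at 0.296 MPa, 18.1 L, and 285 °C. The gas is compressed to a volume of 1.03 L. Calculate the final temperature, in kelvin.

T₂ ≈ 1360 K

For a reversible adiabat TV^(γ−1) is constant, so T₂ = T₁ (V₁/V₂)^(γ−1).
T₁ = 285 °C = 558.1 K.
T₂ = 558.1 × (18.1/1.03)^(0.31) = 1357 K.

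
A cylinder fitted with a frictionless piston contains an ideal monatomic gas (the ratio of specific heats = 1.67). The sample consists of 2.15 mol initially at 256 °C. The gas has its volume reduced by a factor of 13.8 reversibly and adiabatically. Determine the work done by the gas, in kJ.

W ≈ -67.8 kJ

Adiabatic: T₁V₁^(γ−1) = T₂V₂^(γ−1) ⇒ T₂ = T₁ (V₁/V₂)^(γ−1).
T₁ = 256 °C = 529.1 K.
T₂ = 529.1 × 13.8^(0.67) = 3071 K.
Q = 0, so ΔU = W_on_gas = nCᵥΔT with Cᵥ = R/(γ−1) = 12.41 J/(mol·K).
ΔU = 2.15 × 12.41 × (3071 − 529.1) = 67820 J.
Work done by the gas = −ΔU = -67820 J.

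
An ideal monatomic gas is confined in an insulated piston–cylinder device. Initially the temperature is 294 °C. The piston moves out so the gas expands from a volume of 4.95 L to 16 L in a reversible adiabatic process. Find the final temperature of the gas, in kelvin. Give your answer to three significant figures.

T₂ ≈ 259 K

Adiabatic: T₁V₁^(γ−1) = T₂V₂^(γ−1) ⇒ T₂ = T₁ (V₁/V₂)^(γ−1).
For a monatomic ideal gas γ = 5/3, so γ−1 = 2/3.
T₁ = 294 °C = 567.1 K.
T₂ = 567.1 × (4.95/16)^(2/3) = 259.4 K.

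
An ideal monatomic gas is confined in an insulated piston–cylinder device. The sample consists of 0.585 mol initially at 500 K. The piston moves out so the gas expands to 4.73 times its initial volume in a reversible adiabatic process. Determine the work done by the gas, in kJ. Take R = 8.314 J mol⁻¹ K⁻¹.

Adiabatic: T₁V₁^(γ−1) = T₂V₂^(γ−1) ⇒ T₂ = T₁ (V₁/V₂)^(γ−1).
γ = 5/3 for a monatomic ideal gas, so γ−1 = 2/3.
T₂ = 500 × (1/4.73)^(2/3) = 177.4 K.
Q = 0, so ΔU = W_on_gas = nCᵥΔT with Cᵥ = R/(γ−1) = 12.47 J/(mol·K).
ΔU = 0.585 × 12.47 × (177.4 − 500) = -2353 J.
Work done by the gas = −ΔU = 2353 J.

W ≈ 2.35 kJ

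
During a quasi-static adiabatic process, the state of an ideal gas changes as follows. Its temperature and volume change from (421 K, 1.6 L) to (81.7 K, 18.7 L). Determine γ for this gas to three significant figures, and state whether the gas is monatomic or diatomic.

TV^(γ−1) = const ⇒ γ − 1 = ln(T₂/T₁) / ln(V₁/V₂).
γ = 1 + ln(81.7/421) / ln(1.6/18.7) = 1.667.
γ ≈ 1.67 is close to 5/3, so the gas is monatomic.

γ ≈ 1.67; monatomic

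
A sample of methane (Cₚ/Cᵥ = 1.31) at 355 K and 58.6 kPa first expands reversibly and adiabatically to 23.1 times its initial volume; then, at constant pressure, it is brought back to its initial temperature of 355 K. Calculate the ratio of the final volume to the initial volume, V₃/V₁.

V₃/V₁ ≈ 61.1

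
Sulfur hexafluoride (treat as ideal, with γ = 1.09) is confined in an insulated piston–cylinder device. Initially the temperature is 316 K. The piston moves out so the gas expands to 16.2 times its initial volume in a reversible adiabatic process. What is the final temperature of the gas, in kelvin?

T₂ ≈ 246 K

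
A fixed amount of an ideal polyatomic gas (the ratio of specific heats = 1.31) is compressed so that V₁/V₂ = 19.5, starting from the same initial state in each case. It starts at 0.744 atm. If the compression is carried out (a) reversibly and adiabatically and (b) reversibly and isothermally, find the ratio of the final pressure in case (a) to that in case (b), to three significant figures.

Isothermal: P_b = P₁(V₁/V₂) = 0.744×19.5.
Adiabatic: P_a = P₁(V₁/V₂)^γ = 0.744×19.5^(1.31).
P_a/P_b = (V₁/V₂)^(γ−1) = 19.5^(0.31) = 2.511.

P_adiabatic / P_isothermal ≈ 2.51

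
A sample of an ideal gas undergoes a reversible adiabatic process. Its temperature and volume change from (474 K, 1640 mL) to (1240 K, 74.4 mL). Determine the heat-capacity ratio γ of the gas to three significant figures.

γ ≈ 1.31

TV^(γ−1) = const ⇒ γ − 1 = ln(T₂/T₁) / ln(V₁/V₂).
γ = 1 + ln(1240/474) / ln(1640/74.4) = 1.311.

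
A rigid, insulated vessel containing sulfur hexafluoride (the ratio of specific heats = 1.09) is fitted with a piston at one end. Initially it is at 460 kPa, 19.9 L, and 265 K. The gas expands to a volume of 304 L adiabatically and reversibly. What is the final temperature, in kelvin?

T₂ ≈ 207 K

Adiabatic: T₁V₁^(γ−1) = T₂V₂^(γ−1) ⇒ T₂ = T₁ (V₁/V₂)^(γ−1).
T₂ = 265 × (19.9/304)^(0.09) = 207.3 K.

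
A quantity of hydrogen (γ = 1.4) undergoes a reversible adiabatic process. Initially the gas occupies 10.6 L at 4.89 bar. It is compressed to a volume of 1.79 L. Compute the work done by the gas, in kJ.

W ≈ -13.4 kJ

P₂ = P₁(V₁/V₂)^γ = 4.89×(10.6/1.79)^(1.4) = 58.99 bar.
For a reversible adiabat, W_by_gas = (P₁V₁ − P₂V₂)/(γ−1).
W_by = (489000×0.0106 − 5.899×10^6×0.00179) / (0.4) = -13440 J.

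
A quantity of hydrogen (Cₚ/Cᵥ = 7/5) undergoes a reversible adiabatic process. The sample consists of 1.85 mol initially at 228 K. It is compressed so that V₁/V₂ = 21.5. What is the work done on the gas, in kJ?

W ≈ 21.1 kJ

Adiabatic: T₁V₁^(γ−1) = T₂V₂^(γ−1) ⇒ T₂ = T₁ (V₁/V₂)^(γ−1).
T₂ = 228 × 21.5^(2/5) = 777.9 K.
Q = 0, so ΔU = W_on_gas = nCᵥΔT with Cᵥ = R/(γ−1) = 20.79 J/(mol·K).
ΔU = 1.85 × 20.79 × (777.9 − 228) = 21140 J.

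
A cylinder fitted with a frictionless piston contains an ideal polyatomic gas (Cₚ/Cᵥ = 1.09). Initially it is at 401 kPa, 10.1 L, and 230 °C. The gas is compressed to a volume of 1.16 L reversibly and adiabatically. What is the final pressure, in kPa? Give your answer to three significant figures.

P₂ ≈ 4240 kPa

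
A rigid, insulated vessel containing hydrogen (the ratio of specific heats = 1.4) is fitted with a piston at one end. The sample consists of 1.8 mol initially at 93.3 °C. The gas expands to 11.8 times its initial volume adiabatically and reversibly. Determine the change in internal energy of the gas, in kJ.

For a reversible adiabat TV^(γ−1) is constant, so T₂ = T₁ (V₁/V₂)^(γ−1).
T₁ = 93.3 °C = 366.4 K.
T₂ = 366.4 × (1/11.8)^(0.4) = 136.5 K.
Q = 0, so ΔU = W_on_gas = nCᵥΔT with Cᵥ = R/(γ−1) = 20.79 J/(mol·K).
ΔU = 1.8 × 20.79 × (136.5 − 366.4) = -8602 J.

ΔU ≈ -8.60 kJ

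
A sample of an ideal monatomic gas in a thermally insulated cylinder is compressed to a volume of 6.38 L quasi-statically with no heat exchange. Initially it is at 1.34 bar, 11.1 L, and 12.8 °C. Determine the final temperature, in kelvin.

Adiabatic: T₁V₁^(γ−1) = T₂V₂^(γ−1) ⇒ T₂ = T₁ (V₁/V₂)^(γ−1).
γ = 5/3 for a monatomic ideal gas.
T₁ = 12.8 °C = 285.9 K.
T₂ = 285.9 × (11.1/6.38)^(2/3) = 413.6 K.

T₂ ≈ 414 K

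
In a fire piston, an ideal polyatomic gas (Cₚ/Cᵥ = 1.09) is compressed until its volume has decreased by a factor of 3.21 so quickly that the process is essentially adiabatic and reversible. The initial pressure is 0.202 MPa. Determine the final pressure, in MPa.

Adiabatic: P₁V₁^γ = P₂V₂^γ ⇒ P₂ = P₁ (V₁/V₂)^γ.
P₂ = 0.202 × 3.21^(1.09) = 0.7202 MPa.

P₂ ≈ 0.720 MPa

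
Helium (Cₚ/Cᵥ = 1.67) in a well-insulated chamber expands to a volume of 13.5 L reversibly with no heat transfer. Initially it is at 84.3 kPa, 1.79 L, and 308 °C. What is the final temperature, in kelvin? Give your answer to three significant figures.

Adiabatic: T₁V₁^(γ−1) = T₂V₂^(γ−1) ⇒ T₂ = T₁ (V₁/V₂)^(γ−1).
T₁ = 308 °C = 581.1 K.
T₂ = 581.1 × (1.79/13.5)^(0.67) = 150.1 K.

T₂ ≈ 150 K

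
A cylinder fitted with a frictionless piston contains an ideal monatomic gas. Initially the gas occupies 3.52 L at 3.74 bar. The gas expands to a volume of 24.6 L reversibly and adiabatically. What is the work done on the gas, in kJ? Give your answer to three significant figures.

γ = 5/3 for a monatomic ideal gas.
P₂ = P₁(V₁/V₂)^γ = 3.74×(3.52/24.6)^(5/3) = 0.1464 bar.
For a reversible adiabat, W_by_gas = (P₁V₁ − P₂V₂)/(γ−1).
W_by = (374000×0.00352 − 14640×0.0246) / (2/3) = 1434 J.
W_on_gas = −W_by = -1434 J.

W ≈ -1.43 kJ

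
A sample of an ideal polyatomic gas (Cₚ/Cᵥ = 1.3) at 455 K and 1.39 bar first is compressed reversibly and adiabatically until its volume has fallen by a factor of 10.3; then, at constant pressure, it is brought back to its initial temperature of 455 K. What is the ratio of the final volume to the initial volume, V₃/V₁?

Adiabatic step: V₂/V₁ = 0.09709; T₂ = T₁·10.3^(0.3) = 915.9 K.
Isobaric step: V₃/V₂ = T₃/T₂ = 455/915.9.
V₃/V₁ = (V₂/V₁)(V₃/V₂) = 0.09709 × (455/915.9) = 0.04823.

V₃/V₁ ≈ 0.0482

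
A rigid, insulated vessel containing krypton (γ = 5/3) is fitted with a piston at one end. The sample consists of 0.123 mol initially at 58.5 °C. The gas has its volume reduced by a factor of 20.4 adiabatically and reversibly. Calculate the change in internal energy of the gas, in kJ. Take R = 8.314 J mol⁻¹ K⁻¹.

ΔU ≈ 3.29 kJ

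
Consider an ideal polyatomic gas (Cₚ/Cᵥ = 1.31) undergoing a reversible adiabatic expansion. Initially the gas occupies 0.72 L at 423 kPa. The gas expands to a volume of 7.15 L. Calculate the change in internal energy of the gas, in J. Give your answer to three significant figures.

ΔU ≈ -500 J

P₂ = P₁(V₁/V₂)^γ = 423×(0.72/7.15)^(1.31) = 20.91 kPa.
For a reversible adiabat, W_by_gas = (P₁V₁ − P₂V₂)/(γ−1).
W_by = (423000×0.00072 − 20910×0.00715) / (0.31) = 500.2 J.
Q = 0 ⇒ ΔU = −W_by = -500.2 J.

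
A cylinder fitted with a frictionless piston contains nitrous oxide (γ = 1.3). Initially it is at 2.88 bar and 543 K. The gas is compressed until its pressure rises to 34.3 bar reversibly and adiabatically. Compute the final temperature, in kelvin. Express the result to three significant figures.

T₂ ≈ 962 K

Along an adiabat T P^((1−γ)/γ) is constant, so T₂ = T₁ (P₂/P₁)^((γ−1)/γ).
T₂ = 543 × (34.3/2.88)^(0.231) = 961.8 K.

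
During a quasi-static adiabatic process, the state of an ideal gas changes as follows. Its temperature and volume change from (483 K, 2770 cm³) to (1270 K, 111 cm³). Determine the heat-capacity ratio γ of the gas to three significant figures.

TV^(γ−1) = const ⇒ γ − 1 = ln(T₂/T₁) / ln(V₁/V₂).
γ = 1 + ln(1270/483) / ln(2770/111) = 1.301.

γ ≈ 1.30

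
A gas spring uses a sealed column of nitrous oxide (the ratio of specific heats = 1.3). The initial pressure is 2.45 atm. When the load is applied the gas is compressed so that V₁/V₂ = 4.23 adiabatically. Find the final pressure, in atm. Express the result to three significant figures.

P₂ ≈ 16.0 atm

Since PV^γ is constant along a reversible adiabat, P₂ = P₁ (V₁/V₂)^γ.
P₂ = 2.45 × 4.23^(1.3) = 15.97 atm.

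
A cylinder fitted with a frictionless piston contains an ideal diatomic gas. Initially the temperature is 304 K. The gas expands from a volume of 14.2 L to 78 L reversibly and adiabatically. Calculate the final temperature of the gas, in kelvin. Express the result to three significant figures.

T₂ ≈ 154 K

For a reversible adiabat TV^(γ−1) is constant, so T₂ = T₁ (V₁/V₂)^(γ−1).
For a diatomic ideal gas γ = 7/5, so γ−1 = 2/5.
T₂ = 304 × (14.2/78)^(2/5) = 153.8 K.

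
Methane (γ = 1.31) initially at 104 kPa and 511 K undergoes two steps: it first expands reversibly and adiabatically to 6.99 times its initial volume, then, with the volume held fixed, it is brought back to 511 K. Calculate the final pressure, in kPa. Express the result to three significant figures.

Adiabatic step (PV^γ = const): P₂ = 104×(1/6.99)^(1.31) = 8.143 kPa; T₂ = 511×(1/6.99)^(0.31) = 279.7 K.
Isochoric: P₃ = P₂(T₃/T₂) = 8.143 × (511/279.7) = 14.88 kPa.

P₃ ≈ 14.9 kPa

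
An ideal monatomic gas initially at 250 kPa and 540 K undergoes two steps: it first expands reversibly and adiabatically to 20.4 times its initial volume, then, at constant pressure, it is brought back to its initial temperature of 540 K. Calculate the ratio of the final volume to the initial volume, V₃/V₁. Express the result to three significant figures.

For a monatomic ideal gas γ = 5/3.
Adiabatic step: V₂/V₁ = 20.4; T₂ = T₁·(1/20.4)^(2/3) = 72.33 K.
Isobaric step: V₃/V₂ = T₃/T₂ = 540/72.33.
V₃/V₁ = (V₂/V₁)(V₃/V₂) = 20.4 × (540/72.33) = 152.3.

V₃/V₁ ≈ 152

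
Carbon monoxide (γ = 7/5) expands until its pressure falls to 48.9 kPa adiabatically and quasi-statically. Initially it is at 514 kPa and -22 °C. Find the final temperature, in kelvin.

Adiabatic: T₂/T₁ = (P₂/P₁)^((γ−1)/γ).
T₁ = -22 °C = 251.1 K.
T₂ = 251.1 × (48.9/514)^(2/7) = 128.2 K.

T₂ ≈ 128 K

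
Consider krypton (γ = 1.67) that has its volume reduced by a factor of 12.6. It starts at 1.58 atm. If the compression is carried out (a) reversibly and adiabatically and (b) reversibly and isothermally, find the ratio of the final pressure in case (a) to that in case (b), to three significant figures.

P_adiabatic / P_isothermal ≈ 5.46

Isothermal: P_b = P₁(V₁/V₂) = 1.58×12.6.
Adiabatic: P_a = P₁(V₁/V₂)^γ = 1.58×12.6^(1.67).
P_a/P_b = (V₁/V₂)^(γ−1) = 12.6^(0.67) = 5.461.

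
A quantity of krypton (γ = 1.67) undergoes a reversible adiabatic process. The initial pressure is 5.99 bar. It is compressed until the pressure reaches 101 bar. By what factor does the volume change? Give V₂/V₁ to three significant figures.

From PV^γ = const, V₂/V₁ = (P₁/P₂)^(1/γ).
V₂/V₁ = (5.99/101)^(0.599) = 0.1842.

V₂/V₁ ≈ 0.184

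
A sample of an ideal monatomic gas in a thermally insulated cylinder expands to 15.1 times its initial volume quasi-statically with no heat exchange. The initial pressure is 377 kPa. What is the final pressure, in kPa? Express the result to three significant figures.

Adiabatic: P₁V₁^γ = P₂V₂^γ ⇒ P₂ = P₁ (V₁/V₂)^γ.
For a monatomic ideal gas γ = 5/3.
P₂ = 377 × (1/15.1)^(5/3) = 4.087 kPa.

P₂ ≈ 4.09 kPa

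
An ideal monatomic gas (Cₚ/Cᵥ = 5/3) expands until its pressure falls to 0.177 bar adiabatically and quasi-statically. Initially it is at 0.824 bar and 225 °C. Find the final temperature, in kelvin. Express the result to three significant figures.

T₂ ≈ 269 K

Along an adiabat T P^((1−γ)/γ) is constant, so T₂ = T₁ (P₂/P₁)^((γ−1)/γ).
T₁ = 225 °C = 498.1 K.
T₂ = 498.1 × (0.177/0.824)^(2/5) = 269.3 K.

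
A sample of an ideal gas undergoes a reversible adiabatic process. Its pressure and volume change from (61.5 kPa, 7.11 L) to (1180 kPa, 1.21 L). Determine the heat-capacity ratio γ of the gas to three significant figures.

PV^γ = const ⇒ γ = ln(P₂/P₁) / ln(V₁/V₂).
γ = ln(1180/61.5) / ln(7.11/1.21) = 1.668.

γ ≈ 1.67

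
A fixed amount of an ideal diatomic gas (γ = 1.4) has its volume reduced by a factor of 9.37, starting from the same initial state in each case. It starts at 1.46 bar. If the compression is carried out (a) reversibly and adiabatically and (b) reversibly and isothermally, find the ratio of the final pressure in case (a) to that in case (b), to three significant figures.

Isothermal: P_b = P₁(V₁/V₂) = 1.46×9.37.
Adiabatic: P_a = P₁(V₁/V₂)^γ = 1.46×9.37^(1.4).
P_a/P_b = (V₁/V₂)^(γ−1) = 9.37^(0.4) = 2.447.

P_adiabatic / P_isothermal ≈ 2.45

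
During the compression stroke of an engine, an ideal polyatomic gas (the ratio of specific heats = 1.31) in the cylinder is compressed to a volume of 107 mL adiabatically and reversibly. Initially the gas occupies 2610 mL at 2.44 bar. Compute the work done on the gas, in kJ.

P₂ = P₁(V₁/V₂)^γ = 2.44×(2610/107)^(1.31) = 160.2 bar.
For a reversible adiabat, W_by_gas = (P₁V₁ − P₂V₂)/(γ−1).
W_by = (244000×0.00261 − 1.602×10^7×0.000107) / (0.31) = -3476 J.
W_on_gas = −W_by = 3476 J.

W ≈ 3.48 kJ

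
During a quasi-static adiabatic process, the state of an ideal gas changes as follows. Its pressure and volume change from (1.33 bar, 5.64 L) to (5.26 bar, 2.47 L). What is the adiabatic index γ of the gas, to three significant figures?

γ ≈ 1.67

PV^γ = const ⇒ γ = ln(P₂/P₁) / ln(V₁/V₂).
γ = ln(5.26/1.33) / ln(5.64/2.47) = 1.665.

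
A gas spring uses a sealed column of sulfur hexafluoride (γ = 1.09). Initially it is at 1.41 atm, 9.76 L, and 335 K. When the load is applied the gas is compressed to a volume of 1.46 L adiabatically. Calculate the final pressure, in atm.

P₂ ≈ 11.2 atm

Adiabatic: P₁V₁^γ = P₂V₂^γ ⇒ P₂ = P₁ (V₁/V₂)^γ.
P₂ = 1.41 × (9.76/1.46)^(1.09) = 11.18 atm.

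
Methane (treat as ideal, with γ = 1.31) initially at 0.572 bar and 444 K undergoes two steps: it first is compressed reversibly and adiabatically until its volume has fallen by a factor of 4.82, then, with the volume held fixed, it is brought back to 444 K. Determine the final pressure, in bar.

P₃ ≈ 2.76 bar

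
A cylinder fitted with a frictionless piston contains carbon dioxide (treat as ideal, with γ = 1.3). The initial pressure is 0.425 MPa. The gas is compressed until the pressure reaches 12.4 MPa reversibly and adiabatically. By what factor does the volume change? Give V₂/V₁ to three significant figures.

From PV^γ = const, V₂/V₁ = (P₁/P₂)^(1/γ).
V₂/V₁ = (0.425/12.4)^(0.769) = 0.07465.

V₂/V₁ ≈ 0.0747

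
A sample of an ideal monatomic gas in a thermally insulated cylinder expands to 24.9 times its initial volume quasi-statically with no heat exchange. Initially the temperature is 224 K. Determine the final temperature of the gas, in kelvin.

Adiabatic: T₁V₁^(γ−1) = T₂V₂^(γ−1) ⇒ T₂ = T₁ (V₁/V₂)^(γ−1).
For a monatomic ideal gas γ = 5/3, so γ−1 = 2/3.
T₂ = 224 × (1/24.9)^(2/3) = 26.27 K.

T₂ ≈ 26.3 K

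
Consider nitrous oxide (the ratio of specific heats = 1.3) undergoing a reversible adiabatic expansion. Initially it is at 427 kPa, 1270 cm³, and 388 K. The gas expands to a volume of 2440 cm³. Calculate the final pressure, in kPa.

P₂ ≈ 183 kPa

Since PV^γ is constant along a reversible adiabat, P₂ = P₁ (V₁/V₂)^γ.
P₂ = 427 × (1270/2440)^(1.3) = 182.7 kPa.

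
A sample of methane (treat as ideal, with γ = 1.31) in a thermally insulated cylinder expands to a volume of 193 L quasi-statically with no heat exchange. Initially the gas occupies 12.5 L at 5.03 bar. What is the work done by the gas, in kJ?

W ≈ 11.6 kJ

P₂ = P₁(V₁/V₂)^γ = 5.03×(12.5/193)^(1.31) = 0.1395 bar.
For a reversible adiabat, W_by_gas = (P₁V₁ − P₂V₂)/(γ−1).
W_by = (503000×0.0125 − 13950×0.193) / (0.31) = 11600 J.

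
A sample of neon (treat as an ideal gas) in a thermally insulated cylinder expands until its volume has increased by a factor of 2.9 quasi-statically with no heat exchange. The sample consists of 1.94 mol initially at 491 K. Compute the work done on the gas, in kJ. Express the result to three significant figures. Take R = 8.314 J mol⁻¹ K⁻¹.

W ≈ -6.04 kJ

Adiabatic: T₁V₁^(γ−1) = T₂V₂^(γ−1) ⇒ T₂ = T₁ (V₁/V₂)^(γ−1).
γ = 5/3 for a monatomic ideal gas, so γ−1 = 2/3.
T₂ = 491 × (1/2.9)^(2/3) = 241.4 K.
Q = 0, so ΔU = W_on_gas = nCᵥΔT with Cᵥ = R/(γ−1) = 12.47 J/(mol·K).
ΔU = 1.94 × 12.47 × (241.4 − 491) = -6038 J.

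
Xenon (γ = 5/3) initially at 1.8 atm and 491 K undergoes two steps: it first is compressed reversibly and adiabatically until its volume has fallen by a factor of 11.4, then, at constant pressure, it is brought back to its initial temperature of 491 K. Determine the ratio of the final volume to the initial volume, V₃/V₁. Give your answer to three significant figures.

V₃/V₁ ≈ 0.0173

Adiabatic step: V₂/V₁ = 0.08772; T₂ = T₁·11.4^(2/3) = 2487 K.
Isobaric step: V₃/V₂ = T₃/T₂ = 491/2487.
V₃/V₁ = (V₂/V₁)(V₃/V₂) = 0.08772 × (491/2487) = 0.01732.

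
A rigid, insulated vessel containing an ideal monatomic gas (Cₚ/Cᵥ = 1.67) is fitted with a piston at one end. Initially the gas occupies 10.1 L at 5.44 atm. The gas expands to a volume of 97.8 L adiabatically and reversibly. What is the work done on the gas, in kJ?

P₂ = P₁(V₁/V₂)^γ = 5.44×(10.1/97.8)^(1.67) = 0.1227 atm.
For a reversible adiabat, W_by_gas = (P₁V₁ − P₂V₂)/(γ−1).
W_by = (551200×0.0101 − 12440×0.0978) / (0.67) = 6494 J.
W_on_gas = −W_by = -6494 J.

W ≈ -6.49 kJ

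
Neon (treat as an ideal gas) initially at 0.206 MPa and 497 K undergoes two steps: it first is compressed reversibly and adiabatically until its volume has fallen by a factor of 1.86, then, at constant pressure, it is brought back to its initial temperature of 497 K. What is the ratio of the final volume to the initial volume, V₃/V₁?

V₃/V₁ ≈ 0.355

For a monatomic ideal gas γ = 5/3.
Adiabatic step: V₂/V₁ = 0.5376; T₂ = T₁·1.86^(2/3) = 751.7 K.
Isobaric step: V₃/V₂ = T₃/T₂ = 497/751.7.
V₃/V₁ = (V₂/V₁)(V₃/V₂) = 0.5376 × (497/751.7) = 0.3555.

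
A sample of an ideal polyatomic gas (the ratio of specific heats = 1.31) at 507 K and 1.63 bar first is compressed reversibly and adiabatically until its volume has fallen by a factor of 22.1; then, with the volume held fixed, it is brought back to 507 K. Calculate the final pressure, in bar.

P₃ ≈ 36.0 bar

Adiabatic step (PV^γ = const): P₂ = 1.63×22.1^(1.31) = 94.05 bar; T₂ = 507×22.1^(0.31) = 1324 K.
Isochoric: P₃ = P₂(T₃/T₂) = 94.05 × (507/1324) = 36.02 bar.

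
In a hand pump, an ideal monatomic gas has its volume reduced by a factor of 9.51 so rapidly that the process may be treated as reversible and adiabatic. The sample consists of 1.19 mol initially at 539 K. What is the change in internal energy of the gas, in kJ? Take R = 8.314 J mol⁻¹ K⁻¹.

For a reversible adiabat TV^(γ−1) is constant, so T₂ = T₁ (V₁/V₂)^(γ−1).
γ = 5/3 for a monatomic ideal gas, so γ−1 = 2/3.
T₂ = 539 × 9.51^(2/3) = 2419 K.
Q = 0, so ΔU = W_on_gas = nCᵥΔT with Cᵥ = R/(γ−1) = 12.47 J/(mol·K).
ΔU = 1.19 × 12.47 × (2419 − 539) = 27910 J.

ΔU ≈ 27.9 kJ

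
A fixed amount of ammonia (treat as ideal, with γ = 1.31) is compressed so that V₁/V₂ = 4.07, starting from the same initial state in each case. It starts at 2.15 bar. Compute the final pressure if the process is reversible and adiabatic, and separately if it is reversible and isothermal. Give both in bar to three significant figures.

adiabatic: 13.5 bar; isothermal: 8.75 bar

Isothermal: P₂ = P₁(V₁/V₂) = 2.15×4.07 = 8.751 bar.
Adiabatic: P₂ = P₁(V₁/V₂)^γ = 2.15×4.07^(1.31) = 13.52 bar.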